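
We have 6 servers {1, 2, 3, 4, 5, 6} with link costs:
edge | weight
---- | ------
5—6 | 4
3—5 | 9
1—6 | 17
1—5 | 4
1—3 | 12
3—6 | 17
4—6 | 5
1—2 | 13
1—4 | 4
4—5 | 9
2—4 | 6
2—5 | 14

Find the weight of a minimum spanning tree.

27

Prim's algorithm from 5:
Step 1: frontier [1—5 4, 5—6 4, 3—5 9, 4—5 9, 2—5 14] → take 1—5 (4); add 1.
Step 2: frontier [1—4 4, 1—3 12, 1—2 13, 1—6 17, 5—6 4, 3—5 9, 4—5 9, 2—5 14] → take 1—4 (4); add 4.
Step 3: frontier [1—3 12, 1—2 13, 1—6 17, 4—6 5, 2—4 6, 5—6 4, 3—5 9, 2—5 14] → take 5—6 (4); add 6.
Step 4: frontier [1—3 12, 1—2 13, 2—4 6, 3—5 9, 2—5 14, 3—6 17] → take 2—4 (6); add 2.
Step 5: frontier [1—3 12, 3—5 9, 3—6 17] → take 3—5 (9); add 3.
MST edges: 1—5, 1—4, 5—6, 2—4, 3—5; total weight 4+4+4+6+9 = 27.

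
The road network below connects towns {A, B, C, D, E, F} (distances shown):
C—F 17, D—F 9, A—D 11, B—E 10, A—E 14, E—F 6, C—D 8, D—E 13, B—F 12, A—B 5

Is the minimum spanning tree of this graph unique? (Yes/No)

Yes

Kruskal's algorithm — process edges by increasing weight (ties by edge label):
A—B (5): add. Components now {A,B} {C} {D} {E} {F}
E—F (6): add. Components now {A,B} {C} {D} {E,F}
C—D (8): add. Components now {A,B} {C,D} {E,F}
D—F (9): add. Components now {A,B} {C,D,E,F}
B—E (10): add. Components now {A,B,C,D,E,F}
Every non-tree edge has weight strictly greater than the heaviest edge on the tree path between its endpoints, so the MST is unique.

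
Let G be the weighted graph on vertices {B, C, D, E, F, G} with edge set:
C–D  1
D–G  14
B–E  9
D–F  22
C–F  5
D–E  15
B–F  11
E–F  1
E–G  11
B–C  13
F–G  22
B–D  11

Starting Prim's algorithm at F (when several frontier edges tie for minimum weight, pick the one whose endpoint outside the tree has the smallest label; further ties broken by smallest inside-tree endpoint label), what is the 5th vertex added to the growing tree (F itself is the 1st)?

B

Grow the tree from F using Prim:
Step 1: frontier [E–F 1, C–F 5, B–F 11, D–F 22, F–G 22] → take E–F (1); add E.
Step 2: frontier [B–E 9, E–G 11, D–E 15, C–F 5, B–F 11, D–F 22, F–G 22] → take C–F (5); add C.
Step 3: frontier [C–D 1, B–C 13, B–E 9, E–G 11, D–E 15, B–F 11, D–F 22, F–G 22] → take C–D (1); add D.
Step 4: frontier [B–C 13, B–D 11, D–G 14, B–E 9, E–G 11, B–F 11, F–G 22] → take B–E (9); add B.
Step 5: frontier [D–G 14, E–G 11, F–G 22] → take E–G (11); add G.
Vertex order: F, E, C, D, B, G. The 5th vertex is B.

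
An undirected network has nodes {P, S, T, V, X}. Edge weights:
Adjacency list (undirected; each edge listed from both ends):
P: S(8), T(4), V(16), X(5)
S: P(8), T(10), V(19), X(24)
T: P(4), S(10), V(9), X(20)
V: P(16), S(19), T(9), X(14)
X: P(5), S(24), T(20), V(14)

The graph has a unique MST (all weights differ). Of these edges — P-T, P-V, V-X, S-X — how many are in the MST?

1

Sort edges by weight, then run Kruskal:
P-T (4): add — endpoints in different components.
P-X (5): add — endpoints in different components.
P-S (8): add — endpoints in different components.
T-V (9): add — endpoints in different components.
MST edge set: {P-T, P-X, P-S, T-V}.
Of the listed edges, {P-T} are in the MST → 1.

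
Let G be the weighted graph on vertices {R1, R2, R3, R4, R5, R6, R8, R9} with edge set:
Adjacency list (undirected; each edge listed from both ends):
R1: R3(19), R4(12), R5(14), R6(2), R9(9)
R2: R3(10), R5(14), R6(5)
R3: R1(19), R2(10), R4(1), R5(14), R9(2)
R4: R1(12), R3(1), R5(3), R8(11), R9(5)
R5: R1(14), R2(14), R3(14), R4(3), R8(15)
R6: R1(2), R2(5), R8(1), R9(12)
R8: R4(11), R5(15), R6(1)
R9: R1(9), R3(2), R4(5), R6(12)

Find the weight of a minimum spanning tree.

23

Kruskal's algorithm — process edges by increasing weight (ties by edge label):
R3-R4 (1): add — endpoints in different components.
R6-R8 (1): add — endpoints in different components.
R1-R6 (2): add — endpoints in different components.
R3-R9 (2): add — endpoints in different components.
R4-R5 (3): add — endpoints in different components.
R2-R6 (5): add — endpoints in different components.
R4-R9 (5): skip — R9 and R4 already connected.
R1-R9 (9): add — endpoints in different components.
MST edges: R3-R4, R6-R8, R1-R6, R3-R9, R4-R5, R2-R6, R1-R9; total weight 1+1+2+2+3+5+9 = 23.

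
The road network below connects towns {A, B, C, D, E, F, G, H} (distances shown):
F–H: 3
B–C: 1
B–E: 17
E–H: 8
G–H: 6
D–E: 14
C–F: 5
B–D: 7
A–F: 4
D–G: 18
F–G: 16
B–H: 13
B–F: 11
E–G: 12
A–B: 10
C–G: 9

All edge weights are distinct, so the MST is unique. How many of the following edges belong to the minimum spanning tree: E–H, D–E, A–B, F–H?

2

Kruskal's algorithm — process edges by increasing weight (ties by edge label):
B–C (1): add — endpoints in different components.
F–H (3): add — endpoints in different components.
A–F (4): add — endpoints in different components.
C–F (5): add — endpoints in different components.
G–H (6): add — endpoints in different components.
B–D (7): add — endpoints in different components.
E–H (8): add — endpoints in different components.
MST edge set: {B–C, F–H, A–F, C–F, G–H, B–D, E–H}.
Of the listed edges, {E–H, F–H} are in the MST → 2.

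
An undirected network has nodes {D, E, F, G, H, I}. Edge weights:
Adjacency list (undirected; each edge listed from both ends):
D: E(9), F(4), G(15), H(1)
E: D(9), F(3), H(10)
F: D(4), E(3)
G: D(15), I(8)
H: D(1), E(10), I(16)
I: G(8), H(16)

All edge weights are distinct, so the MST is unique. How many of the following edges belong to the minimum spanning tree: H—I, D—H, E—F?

2

Kruskal's algorithm — process edges by increasing weight (ties by edge label):
D—H (1): add — endpoints in different components.
E—F (3): add — endpoints in different components.
D—F (4): add — endpoints in different components.
G—I (8): add — endpoints in different components.
D—E (9): skip — D and E already connected.
E—H (10): skip — E and H already connected.
D—G (15): add — endpoints in different components.
MST edge set: {D—H, E—F, D—F, G—I, D—G}.
Of the listed edges, {D—H, E—F} are in the MST → 2.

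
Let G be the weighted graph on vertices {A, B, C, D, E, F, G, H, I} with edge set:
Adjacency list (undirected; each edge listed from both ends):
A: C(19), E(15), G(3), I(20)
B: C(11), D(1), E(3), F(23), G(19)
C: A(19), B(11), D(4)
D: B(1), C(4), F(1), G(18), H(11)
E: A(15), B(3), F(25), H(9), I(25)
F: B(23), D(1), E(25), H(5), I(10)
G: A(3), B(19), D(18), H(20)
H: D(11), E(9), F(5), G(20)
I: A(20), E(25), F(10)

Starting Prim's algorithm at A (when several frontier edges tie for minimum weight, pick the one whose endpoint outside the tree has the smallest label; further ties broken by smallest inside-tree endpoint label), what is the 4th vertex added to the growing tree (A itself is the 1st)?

Prim, starting at A.
Step 1: cheapest edge leaving the tree is A—G (3); add G.
Step 2: cheapest edge leaving the tree is A—E (15); add E.
Step 3: cheapest edge leaving the tree is B—E (3); add B.
Step 4: cheapest edge leaving the tree is B—D (1); add D.
Step 5: cheapest edge leaving the tree is D—F (1); add F.
Step 6: cheapest edge leaving the tree is C—D (4); add C.
Step 7: cheapest edge leaving the tree is F—H (5); add H.
Step 8: cheapest edge leaving the tree is F—I (10); add I.
Vertex order: A, G, E, B, D, F, C, H, I. The 4th vertex is B.

B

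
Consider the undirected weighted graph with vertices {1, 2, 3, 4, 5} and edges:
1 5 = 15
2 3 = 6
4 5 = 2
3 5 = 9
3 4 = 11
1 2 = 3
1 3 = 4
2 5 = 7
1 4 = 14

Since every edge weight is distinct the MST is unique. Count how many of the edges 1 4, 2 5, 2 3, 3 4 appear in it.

Sort edges by weight, then run Kruskal:
4 5 (2): add — endpoints in different components.
1 2 (3): add — endpoints in different components.
1 3 (4): add — endpoints in different components.
2 3 (6): skip — 2 and 3 already connected.
2 5 (7): add — endpoints in different components.
MST edge set: {4 5, 1 2, 1 3, 2 5}.
Of the listed edges, {2 5} are in the MST → 1.

1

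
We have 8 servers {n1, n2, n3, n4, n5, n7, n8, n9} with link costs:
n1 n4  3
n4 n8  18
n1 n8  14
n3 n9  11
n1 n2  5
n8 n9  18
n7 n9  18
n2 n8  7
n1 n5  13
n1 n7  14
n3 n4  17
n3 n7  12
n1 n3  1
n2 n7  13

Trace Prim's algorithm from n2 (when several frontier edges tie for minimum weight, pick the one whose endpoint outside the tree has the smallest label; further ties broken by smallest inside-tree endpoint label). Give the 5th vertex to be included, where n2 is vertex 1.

n8

Prim, starting at n2.
Step 1: cheapest edge leaving the tree is n1 n2 (5); add n1.
Step 2: cheapest edge leaving the tree is n1 n3 (1); add n3.
Step 3: cheapest edge leaving the tree is n1 n4 (3); add n4.
Step 4: cheapest edge leaving the tree is n2 n8 (7); add n8.
Step 5: cheapest edge leaving the tree is n3 n9 (11); add n9.
Step 6: cheapest edge leaving the tree is n3 n7 (12); add n7.
Step 7: cheapest edge leaving the tree is n1 n5 (13); add n5.
Vertex order: n2, n1, n3, n4, n8, n9, n7, n5. The 5th vertex is n8.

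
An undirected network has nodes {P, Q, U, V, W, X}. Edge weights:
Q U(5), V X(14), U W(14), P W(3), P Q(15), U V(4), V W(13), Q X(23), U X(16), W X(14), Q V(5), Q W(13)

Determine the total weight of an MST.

39

Prim, starting at P.
Step 1: frontier [P W 3, P Q 15] → take P W (3); add W.
Step 2: frontier [P Q 15, Q W 13, V W 13, U W 14, W X 14] → take Q W (13); add Q.
Step 3: frontier [Q U 5, Q V 5, Q X 23, V W 13, U W 14, W X 14] → take Q U (5); add U.
Step 4: frontier [Q V 5, Q X 23, U V 4, U X 16, V W 13, W X 14] → take U V (4); add V.
Step 5: frontier [Q X 23, U X 16, V X 14, W X 14] → take V X (14); add X.
MST edges: P W, Q W, Q U, U V, V X; total weight 3+13+5+4+14 = 39.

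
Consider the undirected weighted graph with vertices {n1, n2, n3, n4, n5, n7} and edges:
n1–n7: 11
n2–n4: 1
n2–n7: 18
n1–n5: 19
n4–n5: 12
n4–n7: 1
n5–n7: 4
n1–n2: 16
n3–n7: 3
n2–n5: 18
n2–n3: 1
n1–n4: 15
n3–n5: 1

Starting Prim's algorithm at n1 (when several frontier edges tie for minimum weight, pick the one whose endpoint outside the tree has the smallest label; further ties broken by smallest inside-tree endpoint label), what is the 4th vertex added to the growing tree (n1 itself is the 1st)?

Prim, starting at n1.
Step 1: frontier [n1–n7 11, n1–n4 15, n1–n2 16, n1–n5 19] → take n1–n7 (11); add n7.
Step 2: frontier [n1–n4 15, n1–n2 16, n1–n5 19, n4–n7 1, n3–n7 3, n5–n7 4, n2–n7 18] → take n4–n7 (1); add n4.
Step 3: frontier [n1–n2 16, n1–n5 19, n2–n4 1, n4–n5 12, n3–n7 3, n5–n7 4, n2–n7 18] → take n2–n4 (1); add n2.
Step 4: frontier [n1–n5 19, n2–n3 1, n2–n5 18, n4–n5 12, n3–n7 3, n5–n7 4] → take n2–n3 (1); add n3.
Step 5: frontier [n1–n5 19, n2–n5 18, n3–n5 1, n4–n5 12, n5–n7 4] → take n3–n5 (1); add n5.
Vertex order: n1, n7, n4, n2, n3, n5. The 4th vertex is n2.

n2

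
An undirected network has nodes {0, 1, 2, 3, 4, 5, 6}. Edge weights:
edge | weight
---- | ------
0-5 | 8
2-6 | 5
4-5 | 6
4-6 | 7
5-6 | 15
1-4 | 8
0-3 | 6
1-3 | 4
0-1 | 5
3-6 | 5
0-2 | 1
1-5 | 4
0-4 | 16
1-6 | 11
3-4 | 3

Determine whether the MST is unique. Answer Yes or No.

Sort edges by weight, then run Kruskal:
0-2 (1): add — endpoints in different components.
3-4 (3): add — endpoints in different components.
1-3 (4): add — endpoints in different components.
1-5 (4): add — endpoints in different components.
0-1 (5): add — endpoints in different components.
2-6 (5): add — endpoints in different components.
Non-tree edge 3-6 has weight 5, equal to the heaviest edge on its tree cycle — swapping gives another MST of the same weight. Not unique.

No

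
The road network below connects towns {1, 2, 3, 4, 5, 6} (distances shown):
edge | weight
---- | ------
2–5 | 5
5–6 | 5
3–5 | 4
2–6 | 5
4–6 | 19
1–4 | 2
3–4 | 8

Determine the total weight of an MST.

24

Kruskal's algorithm — process edges by increasing weight (ties by edge label):
1–4 (2): add — endpoints in different components.
3–5 (4): add — endpoints in different components.
2–5 (5): add — endpoints in different components.
2–6 (5): add — endpoints in different components.
5–6 (5): skip — 5 and 6 already connected.
3–4 (8): add — endpoints in different components.
MST edges: 1–4, 3–5, 2–5, 2–6, 3–4; total weight 2+4+5+5+8 = 24.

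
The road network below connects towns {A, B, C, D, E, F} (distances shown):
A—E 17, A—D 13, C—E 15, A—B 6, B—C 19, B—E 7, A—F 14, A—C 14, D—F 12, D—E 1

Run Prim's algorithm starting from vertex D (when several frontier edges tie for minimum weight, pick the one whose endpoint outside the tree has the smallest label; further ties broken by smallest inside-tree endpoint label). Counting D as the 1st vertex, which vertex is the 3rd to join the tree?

Prim, starting at D.
Step 1: frontier [D—E 1, D—F 12, A—D 13] → take D—E (1); add E.
Step 2: frontier [D—F 12, A—D 13, B—E 7, C—E 15, A—E 17] → take B—E (7); add B.
Step 3: frontier [A—B 6, B—C 19, D—F 12, A—D 13, C—E 15, A—E 17] → take A—B (6); add A.
Step 4: frontier [A—C 14, A—F 14, B—C 19, D—F 12, C—E 15] → take D—F (12); add F.
Step 5: frontier [A—C 14, B—C 19, C—E 15] → take A—C (14); add C.
Vertex order: D, E, B, A, F, C. The 3rd vertex is B.

B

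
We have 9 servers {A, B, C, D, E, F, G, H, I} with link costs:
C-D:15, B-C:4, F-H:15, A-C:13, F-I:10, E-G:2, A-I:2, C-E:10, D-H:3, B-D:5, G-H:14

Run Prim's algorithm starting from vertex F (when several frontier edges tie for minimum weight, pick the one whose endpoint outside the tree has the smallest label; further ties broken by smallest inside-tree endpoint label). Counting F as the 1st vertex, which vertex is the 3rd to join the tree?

A

Prim's algorithm from F:
Step 1: cheapest edge leaving the tree is F-I (10); add I.
Step 2: cheapest edge leaving the tree is A-I (2); add A.
Step 3: cheapest edge leaving the tree is A-C (13); add C.
Step 4: cheapest edge leaving the tree is B-C (4); add B.
Step 5: cheapest edge leaving the tree is B-D (5); add D.
Step 6: cheapest edge leaving the tree is D-H (3); add H.
Step 7: cheapest edge leaving the tree is C-E (10); add E.
Step 8: cheapest edge leaving the tree is E-G (2); add G.
Vertex order: F, I, A, C, B, D, H, E, G. The 3rd vertex is A.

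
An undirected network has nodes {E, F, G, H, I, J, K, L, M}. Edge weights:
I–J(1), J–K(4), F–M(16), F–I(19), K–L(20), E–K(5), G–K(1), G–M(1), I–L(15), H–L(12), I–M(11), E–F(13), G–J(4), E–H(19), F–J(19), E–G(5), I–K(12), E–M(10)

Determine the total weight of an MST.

52

Prim's algorithm from H:
Step 1: cheapest edge leaving the tree is H–L (12); add L.
Step 2: cheapest edge leaving the tree is I–L (15); add I.
Step 3: cheapest edge leaving the tree is I–J (1); add J.
Step 4: cheapest edge leaving the tree is G–J (4); add G.
Step 5: cheapest edge leaving the tree is G–K (1); add K.
Step 6: cheapest edge leaving the tree is G–M (1); add M.
Step 7: cheapest edge leaving the tree is E–G (5); add E.
Step 8: cheapest edge leaving the tree is E–F (13); add F.
MST edges: H–L, I–L, I–J, G–J, G–K, G–M, E–G, E–F; total weight 12+15+1+4+1+1+5+13 = 52.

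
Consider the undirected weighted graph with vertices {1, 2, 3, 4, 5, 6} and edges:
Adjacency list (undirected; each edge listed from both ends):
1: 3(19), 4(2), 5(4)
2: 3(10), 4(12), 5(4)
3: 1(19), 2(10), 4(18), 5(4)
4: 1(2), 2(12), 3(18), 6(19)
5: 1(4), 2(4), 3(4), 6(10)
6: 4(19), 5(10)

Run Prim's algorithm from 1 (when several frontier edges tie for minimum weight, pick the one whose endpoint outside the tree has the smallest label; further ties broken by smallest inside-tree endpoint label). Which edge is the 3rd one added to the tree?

2-5

Prim, starting at 1.
Step 1: cheapest edge leaving the tree is 1-4 (2); add 4.
Step 2: cheapest edge leaving the tree is 1-5 (4); add 5.
Step 3: cheapest edge leaving the tree is 2-5 (4); add 2.
Step 4: cheapest edge leaving the tree is 3-5 (4); add 3.
Step 5: cheapest edge leaving the tree is 5-6 (10); add 6.
The 3rd edge added is 2-5.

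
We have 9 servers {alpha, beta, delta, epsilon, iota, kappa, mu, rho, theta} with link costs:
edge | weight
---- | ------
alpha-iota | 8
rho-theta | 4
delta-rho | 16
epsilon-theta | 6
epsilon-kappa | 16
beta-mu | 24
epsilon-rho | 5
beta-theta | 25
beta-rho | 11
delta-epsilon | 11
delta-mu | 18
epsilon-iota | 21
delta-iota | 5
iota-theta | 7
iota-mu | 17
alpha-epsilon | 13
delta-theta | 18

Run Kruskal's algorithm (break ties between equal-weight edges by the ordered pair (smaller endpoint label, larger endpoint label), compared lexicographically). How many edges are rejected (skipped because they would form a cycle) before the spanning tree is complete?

4

Kruskal: consider edges lightest-first.
rho-theta (4): add — endpoints in different components.
delta-iota (5): add — endpoints in different components.
epsilon-rho (5): add — endpoints in different components.
epsilon-theta (6): skip — theta and epsilon already connected.
iota-theta (7): add — endpoints in different components.
alpha-iota (8): add — endpoints in different components.
beta-rho (11): add — endpoints in different components.
delta-epsilon (11): skip — delta and epsilon already connected.
alpha-epsilon (13): skip — alpha and epsilon already connected.
delta-rho (16): skip — rho and delta already connected.
epsilon-kappa (16): add — endpoints in different components.
iota-mu (17): add — endpoints in different components.
Edges rejected before the tree was complete: 4.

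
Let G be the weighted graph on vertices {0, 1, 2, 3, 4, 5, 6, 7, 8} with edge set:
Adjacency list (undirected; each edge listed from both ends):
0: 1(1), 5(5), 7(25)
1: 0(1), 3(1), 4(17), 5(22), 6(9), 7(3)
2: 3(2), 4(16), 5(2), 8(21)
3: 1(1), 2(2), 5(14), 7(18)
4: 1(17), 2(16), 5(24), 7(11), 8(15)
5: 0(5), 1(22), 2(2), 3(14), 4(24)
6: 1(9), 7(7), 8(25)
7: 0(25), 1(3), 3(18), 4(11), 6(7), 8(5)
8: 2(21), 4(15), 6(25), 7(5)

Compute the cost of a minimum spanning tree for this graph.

32

Sort edges by weight, then run Kruskal:
0-1 (1): add — endpoints in different components.
1-3 (1): add — endpoints in different components.
2-3 (2): add — endpoints in different components.
2-5 (2): add — endpoints in different components.
1-7 (3): add — endpoints in different components.
0-5 (5): skip — 0 and 5 already connected.
7-8 (5): add — endpoints in different components.
6-7 (7): add — endpoints in different components.
1-6 (9): skip — 1 and 6 already connected.
4-7 (11): add — endpoints in different components.
MST edges: 0-1, 1-3, 2-3, 2-5, 1-7, 7-8, 6-7, 4-7; total weight 1+1+2+2+3+5+7+11 = 32.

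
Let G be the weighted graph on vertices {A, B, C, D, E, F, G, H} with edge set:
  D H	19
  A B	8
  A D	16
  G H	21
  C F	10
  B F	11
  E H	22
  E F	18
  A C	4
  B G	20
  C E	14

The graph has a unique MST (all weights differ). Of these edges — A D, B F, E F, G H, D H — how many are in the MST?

Kruskal's algorithm — process edges by increasing weight (ties by edge label):
A C (4): add — endpoints in different components.
A B (8): add — endpoints in different components.
C F (10): add — endpoints in different components.
B F (11): skip — B and F already connected.
C E (14): add — endpoints in different components.
A D (16): add — endpoints in different components.
E F (18): skip — E and F already connected.
D H (19): add — endpoints in different components.
B G (20): add — endpoints in different components.
MST edge set: {A C, A B, C F, C E, A D, D H, B G}.
Of the listed edges, {A D, D H} are in the MST → 2.

2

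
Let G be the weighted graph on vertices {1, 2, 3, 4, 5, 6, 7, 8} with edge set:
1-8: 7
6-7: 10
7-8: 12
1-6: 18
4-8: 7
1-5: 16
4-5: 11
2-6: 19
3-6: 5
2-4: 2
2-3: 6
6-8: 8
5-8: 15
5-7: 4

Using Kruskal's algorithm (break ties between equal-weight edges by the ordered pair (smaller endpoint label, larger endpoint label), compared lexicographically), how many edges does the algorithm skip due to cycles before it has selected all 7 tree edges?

Kruskal: consider edges lightest-first.
2-4 (2): add — endpoints in different components.
5-7 (4): add — endpoints in different components.
3-6 (5): add — endpoints in different components.
2-3 (6): add — endpoints in different components.
1-8 (7): add — endpoints in different components.
4-8 (7): add — endpoints in different components.
6-8 (8): skip — 6 and 8 already connected.
6-7 (10): add — endpoints in different components.
Edges rejected before the tree was complete: 1.

1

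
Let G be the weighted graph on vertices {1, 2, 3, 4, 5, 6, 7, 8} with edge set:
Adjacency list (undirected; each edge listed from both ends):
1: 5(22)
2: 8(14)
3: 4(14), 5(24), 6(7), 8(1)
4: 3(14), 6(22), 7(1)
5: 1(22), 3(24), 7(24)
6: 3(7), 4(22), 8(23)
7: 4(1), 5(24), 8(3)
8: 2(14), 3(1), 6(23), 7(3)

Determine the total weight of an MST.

Sort edges by weight, then run Kruskal:
3—8 (1): add — endpoints in different components.
4—7 (1): add — endpoints in different components.
7—8 (3): add — endpoints in different components.
3—6 (7): add — endpoints in different components.
2—8 (14): add — endpoints in different components.
3—4 (14): skip — 3 and 4 already connected.
1—5 (22): add — endpoints in different components.
4—6 (22): skip — 4 and 6 already connected.
6—8 (23): skip — 6 and 8 already connected.
3—5 (24): add — endpoints in different components.
MST edges: 3—8, 4—7, 7—8, 3—6, 2—8, 1—5, 3—5; total weight 1+1+3+7+14+22+24 = 72.

72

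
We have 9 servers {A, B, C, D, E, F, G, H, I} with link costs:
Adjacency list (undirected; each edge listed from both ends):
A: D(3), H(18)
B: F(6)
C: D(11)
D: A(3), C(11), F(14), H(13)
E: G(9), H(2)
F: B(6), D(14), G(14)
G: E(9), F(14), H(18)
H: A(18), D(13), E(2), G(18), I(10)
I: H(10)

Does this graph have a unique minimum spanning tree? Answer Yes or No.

No

Kruskal: consider edges lightest-first.
E H (2): add — endpoints in different components.
A D (3): add — endpoints in different components.
B F (6): add — endpoints in different components.
E G (9): add — endpoints in different components.
H I (10): add — endpoints in different components.
C D (11): add — endpoints in different components.
D H (13): add — endpoints in different components.
D F (14): add — endpoints in different components.
Non-tree edge F G has weight 14, equal to the heaviest edge on its tree cycle — swapping gives another MST of the same weight. Not unique.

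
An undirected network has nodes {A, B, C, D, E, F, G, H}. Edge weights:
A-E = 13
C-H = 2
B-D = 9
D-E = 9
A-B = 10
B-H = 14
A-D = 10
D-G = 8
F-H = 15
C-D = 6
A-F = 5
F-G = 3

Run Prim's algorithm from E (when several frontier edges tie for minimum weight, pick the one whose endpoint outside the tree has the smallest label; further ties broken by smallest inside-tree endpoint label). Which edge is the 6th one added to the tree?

Prim, starting at E.
Step 1: cheapest edge leaving the tree is D-E (9); add D.
Step 2: cheapest edge leaving the tree is C-D (6); add C.
Step 3: cheapest edge leaving the tree is C-H (2); add H.
Step 4: cheapest edge leaving the tree is D-G (8); add G.
Step 5: cheapest edge leaving the tree is F-G (3); add F.
Step 6: cheapest edge leaving the tree is A-F (5); add A.
Step 7: cheapest edge leaving the tree is B-D (9); add B.
The 6th edge added is A-F.

A-F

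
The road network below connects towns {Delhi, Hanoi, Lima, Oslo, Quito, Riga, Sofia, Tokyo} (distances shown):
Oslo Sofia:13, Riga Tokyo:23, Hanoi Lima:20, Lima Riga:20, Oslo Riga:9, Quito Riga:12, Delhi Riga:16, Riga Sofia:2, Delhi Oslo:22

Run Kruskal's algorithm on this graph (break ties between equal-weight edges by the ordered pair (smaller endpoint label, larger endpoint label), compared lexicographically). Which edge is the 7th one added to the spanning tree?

Kruskal: consider edges lightest-first.
Riga Sofia (2): add — endpoints in different components.
Oslo Riga (9): add — endpoints in different components.
Quito Riga (12): add — endpoints in different components.
Oslo Sofia (13): skip — Oslo and Sofia already connected.
Delhi Riga (16): add — endpoints in different components.
Hanoi Lima (20): add — endpoints in different components.
Lima Riga (20): add — endpoints in different components.
Delhi Oslo (22): skip — Oslo and Delhi already connected.
Riga Tokyo (23): add — endpoints in different components.
The 7th edge added is Riga Tokyo.

Riga-Tokyo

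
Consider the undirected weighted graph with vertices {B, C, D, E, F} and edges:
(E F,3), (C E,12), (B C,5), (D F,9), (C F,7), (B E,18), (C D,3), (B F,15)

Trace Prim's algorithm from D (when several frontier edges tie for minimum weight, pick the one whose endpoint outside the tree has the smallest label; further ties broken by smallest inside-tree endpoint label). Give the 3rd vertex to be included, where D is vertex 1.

B

Grow the tree from D using Prim:
Step 1: frontier [C D 3, D F 9] → take C D (3); add C.
Step 2: frontier [B C 5, C F 7, C E 12, D F 9] → take B C (5); add B.
Step 3: frontier [B F 15, B E 18, C F 7, C E 12, D F 9] → take C F (7); add F.
Step 4: frontier [B E 18, C E 12, E F 3] → take E F (3); add E.
Vertex order: D, C, B, F, E. The 3rd vertex is B.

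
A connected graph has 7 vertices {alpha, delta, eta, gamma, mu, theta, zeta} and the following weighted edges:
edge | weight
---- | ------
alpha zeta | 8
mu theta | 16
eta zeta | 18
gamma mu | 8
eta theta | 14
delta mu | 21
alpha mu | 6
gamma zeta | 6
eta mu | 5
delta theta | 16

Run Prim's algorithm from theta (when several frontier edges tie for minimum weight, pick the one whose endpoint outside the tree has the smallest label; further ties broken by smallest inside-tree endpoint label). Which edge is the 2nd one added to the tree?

eta-mu

Prim, starting at theta.
Step 1: frontier [eta theta 14, delta theta 16, mu theta 16] → take eta theta (14); add eta.
Step 2: frontier [eta mu 5, eta zeta 18, delta theta 16, mu theta 16] → take eta mu (5); add mu.
Step 3: frontier [eta zeta 18, alpha mu 6, gamma mu 8, delta mu 21, delta theta 16] → take alpha mu (6); add alpha.
Step 4: frontier [alpha zeta 8, eta zeta 18, gamma mu 8, delta mu 21, delta theta 16] → take gamma mu (8); add gamma.
Step 5: frontier [alpha zeta 8, eta zeta 18, gamma zeta 6, delta mu 21, delta theta 16] → take gamma zeta (6); add zeta.
Step 6: frontier [delta mu 21, delta theta 16] → take delta theta (16); add delta.
The 2nd edge added is eta mu.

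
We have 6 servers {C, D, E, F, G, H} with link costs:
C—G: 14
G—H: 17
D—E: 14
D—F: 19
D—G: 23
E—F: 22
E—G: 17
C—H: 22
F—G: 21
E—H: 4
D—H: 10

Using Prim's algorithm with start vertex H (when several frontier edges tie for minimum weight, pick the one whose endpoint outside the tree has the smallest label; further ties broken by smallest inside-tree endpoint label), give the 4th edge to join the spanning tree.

C-G

Grow the tree from H using Prim:
Step 1: cheapest edge leaving the tree is E—H (4); add E.
Step 2: cheapest edge leaving the tree is D—H (10); add D.
Step 3: cheapest edge leaving the tree is E—G (17); add G.
Step 4: cheapest edge leaving the tree is C—G (14); add C.
Step 5: cheapest edge leaving the tree is D—F (19); add F.
The 4th edge added is C—G.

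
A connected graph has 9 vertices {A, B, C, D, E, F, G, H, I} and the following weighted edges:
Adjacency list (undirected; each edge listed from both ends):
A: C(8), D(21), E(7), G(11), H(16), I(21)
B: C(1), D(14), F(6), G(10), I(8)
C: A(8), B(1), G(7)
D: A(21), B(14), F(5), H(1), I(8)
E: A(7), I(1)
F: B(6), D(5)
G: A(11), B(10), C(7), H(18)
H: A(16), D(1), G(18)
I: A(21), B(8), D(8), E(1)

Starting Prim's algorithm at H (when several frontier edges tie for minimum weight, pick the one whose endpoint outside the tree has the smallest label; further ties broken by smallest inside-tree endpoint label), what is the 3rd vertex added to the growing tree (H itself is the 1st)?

Grow the tree from H using Prim:
Step 1: cheapest edge leaving the tree is D H (1); add D.
Step 2: cheapest edge leaving the tree is D F (5); add F.
Step 3: cheapest edge leaving the tree is B F (6); add B.
Step 4: cheapest edge leaving the tree is B C (1); add C.
Step 5: cheapest edge leaving the tree is C G (7); add G.
Step 6: cheapest edge leaving the tree is A C (8); add A.
Step 7: cheapest edge leaving the tree is A E (7); add E.
Step 8: cheapest edge leaving the tree is E I (1); add I.
Vertex order: H, D, F, B, C, G, A, E, I. The 3rd vertex is F.

F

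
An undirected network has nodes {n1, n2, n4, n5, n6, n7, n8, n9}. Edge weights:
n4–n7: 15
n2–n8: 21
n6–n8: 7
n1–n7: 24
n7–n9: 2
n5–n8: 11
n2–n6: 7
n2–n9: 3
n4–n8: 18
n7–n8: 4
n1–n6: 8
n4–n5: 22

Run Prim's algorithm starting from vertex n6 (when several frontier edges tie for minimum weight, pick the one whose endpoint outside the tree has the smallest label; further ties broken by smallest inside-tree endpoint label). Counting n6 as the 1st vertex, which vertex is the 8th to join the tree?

Grow the tree from n6 using Prim:
Step 1: frontier [n2–n6 7, n6–n8 7, n1–n6 8] → take n2–n6 (7); add n2.
Step 2: frontier [n2–n9 3, n2–n8 21, n6–n8 7, n1–n6 8] → take n2–n9 (3); add n9.
Step 3: frontier [n2–n8 21, n6–n8 7, n1–n6 8, n7–n9 2] → take n7–n9 (2); add n7.
Step 4: frontier [n2–n8 21, n6–n8 7, n1–n6 8, n7–n8 4, n4–n7 15, n1–n7 24] → take n7–n8 (4); add n8.
Step 5: frontier [n1–n6 8, n4–n7 15, n1–n7 24, n5–n8 11, n4–n8 18] → take n1–n6 (8); add n1.
Step 6: frontier [n4–n7 15, n5–n8 11, n4–n8 18] → take n5–n8 (11); add n5.
Step 7: frontier [n4–n5 22, n4–n7 15, n4–n8 18] → take n4–n7 (15); add n4.
Vertex order: n6, n2, n9, n7, n8, n1, n5, n4. The 8th vertex is n4.

n4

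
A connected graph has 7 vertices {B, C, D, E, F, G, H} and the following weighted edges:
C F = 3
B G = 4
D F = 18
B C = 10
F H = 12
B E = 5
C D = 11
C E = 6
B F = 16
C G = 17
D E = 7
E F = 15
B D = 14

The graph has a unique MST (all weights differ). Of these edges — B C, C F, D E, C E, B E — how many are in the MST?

Sort edges by weight, then run Kruskal:
C F (3): add — endpoints in different components.
B G (4): add — endpoints in different components.
B E (5): add — endpoints in different components.
C E (6): add — endpoints in different components.
D E (7): add — endpoints in different components.
B C (10): skip — B and C already connected.
C D (11): skip — C and D already connected.
F H (12): add — endpoints in different components.
MST edge set: {C F, B G, B E, C E, D E, F H}.
Of the listed edges, {C F, D E, C E, B E} are in the MST → 4.

4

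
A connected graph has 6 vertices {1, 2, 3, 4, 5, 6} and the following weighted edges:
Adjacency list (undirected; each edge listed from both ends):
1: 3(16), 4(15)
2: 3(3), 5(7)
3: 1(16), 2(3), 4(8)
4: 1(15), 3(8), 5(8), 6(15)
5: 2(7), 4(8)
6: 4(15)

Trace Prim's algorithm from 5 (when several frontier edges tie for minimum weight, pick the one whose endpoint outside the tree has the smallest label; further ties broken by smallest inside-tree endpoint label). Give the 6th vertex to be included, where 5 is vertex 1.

6

Grow the tree from 5 using Prim:
Step 1: cheapest edge leaving the tree is 2–5 (7); add 2.
Step 2: cheapest edge leaving the tree is 2–3 (3); add 3.
Step 3: cheapest edge leaving the tree is 3–4 (8); add 4.
Step 4: cheapest edge leaving the tree is 1–4 (15); add 1.
Step 5: cheapest edge leaving the tree is 4–6 (15); add 6.
Vertex order: 5, 2, 3, 4, 1, 6. The 6th vertex is 6.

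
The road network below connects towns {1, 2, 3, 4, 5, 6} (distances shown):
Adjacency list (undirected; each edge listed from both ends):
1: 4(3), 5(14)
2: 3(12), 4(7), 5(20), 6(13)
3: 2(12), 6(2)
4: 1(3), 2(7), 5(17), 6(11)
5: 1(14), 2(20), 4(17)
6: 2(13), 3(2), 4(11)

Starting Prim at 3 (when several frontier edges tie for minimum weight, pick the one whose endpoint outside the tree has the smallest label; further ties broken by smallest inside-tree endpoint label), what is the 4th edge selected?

2-4

Prim's algorithm from 3:
Step 1: frontier [3—6 2, 2—3 12] → take 3—6 (2); add 6.
Step 2: frontier [2—3 12, 4—6 11, 2—6 13] → take 4—6 (11); add 4.
Step 3: frontier [2—3 12, 1—4 3, 2—4 7, 4—5 17, 2—6 13] → take 1—4 (3); add 1.
Step 4: frontier [1—5 14, 2—3 12, 2—4 7, 4—5 17, 2—6 13] → take 2—4 (7); add 2.
Step 5: frontier [1—5 14, 2—5 20, 4—5 17] → take 1—5 (14); add 5.
The 4th edge added is 2—4.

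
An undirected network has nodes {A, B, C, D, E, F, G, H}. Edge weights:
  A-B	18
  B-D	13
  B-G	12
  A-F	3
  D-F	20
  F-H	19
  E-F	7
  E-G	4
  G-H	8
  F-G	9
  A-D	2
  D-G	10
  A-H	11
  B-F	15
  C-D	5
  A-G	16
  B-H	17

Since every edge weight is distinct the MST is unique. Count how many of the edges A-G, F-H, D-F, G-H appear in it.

Sort edges by weight, then run Kruskal:
A-D (2): add — endpoints in different components.
A-F (3): add — endpoints in different components.
E-G (4): add — endpoints in different components.
C-D (5): add — endpoints in different components.
E-F (7): add — endpoints in different components.
G-H (8): add — endpoints in different components.
F-G (9): skip — F and G already connected.
D-G (10): skip — D and G already connected.
A-H (11): skip — A and H already connected.
B-G (12): add — endpoints in different components.
MST edge set: {A-D, A-F, E-G, C-D, E-F, G-H, B-G}.
Of the listed edges, {G-H} are in the MST → 1.

1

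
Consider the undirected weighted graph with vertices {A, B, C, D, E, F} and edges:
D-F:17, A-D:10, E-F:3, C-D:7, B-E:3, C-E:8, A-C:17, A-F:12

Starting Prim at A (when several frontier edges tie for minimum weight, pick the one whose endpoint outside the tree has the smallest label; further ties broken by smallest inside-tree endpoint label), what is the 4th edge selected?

B-E

Grow the tree from A using Prim:
Step 1: frontier [A-D 10, A-F 12, A-C 17] → take A-D (10); add D.
Step 2: frontier [A-F 12, A-C 17, C-D 7, D-F 17] → take C-D (7); add C.
Step 3: frontier [A-F 12, C-E 8, D-F 17] → take C-E (8); add E.
Step 4: frontier [A-F 12, D-F 17, B-E 3, E-F 3] → take B-E (3); add B.
Step 5: frontier [A-F 12, D-F 17, E-F 3] → take E-F (3); add F.
The 4th edge added is B-E.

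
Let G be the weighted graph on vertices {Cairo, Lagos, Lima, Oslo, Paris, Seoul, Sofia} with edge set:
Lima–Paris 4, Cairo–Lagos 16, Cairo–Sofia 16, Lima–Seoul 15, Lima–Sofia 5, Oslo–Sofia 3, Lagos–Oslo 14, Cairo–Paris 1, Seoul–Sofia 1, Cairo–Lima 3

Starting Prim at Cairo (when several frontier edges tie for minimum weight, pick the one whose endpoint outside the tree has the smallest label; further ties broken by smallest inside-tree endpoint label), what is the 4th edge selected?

Seoul-Sofia

Grow the tree from Cairo using Prim:
Step 1: cheapest edge leaving the tree is Cairo–Paris (1); add Paris.
Step 2: cheapest edge leaving the tree is Cairo–Lima (3); add Lima.
Step 3: cheapest edge leaving the tree is Lima–Sofia (5); add Sofia.
Step 4: cheapest edge leaving the tree is Seoul–Sofia (1); add Seoul.
Step 5: cheapest edge leaving the tree is Oslo–Sofia (3); add Oslo.
Step 6: cheapest edge leaving the tree is Lagos–Oslo (14); add Lagos.
The 4th edge added is Seoul–Sofia.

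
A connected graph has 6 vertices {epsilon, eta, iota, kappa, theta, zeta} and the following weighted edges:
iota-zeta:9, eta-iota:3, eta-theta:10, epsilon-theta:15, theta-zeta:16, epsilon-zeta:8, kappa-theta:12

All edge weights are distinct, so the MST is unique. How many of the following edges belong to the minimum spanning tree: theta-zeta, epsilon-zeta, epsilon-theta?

Kruskal: consider edges lightest-first.
eta-iota (3): add. Components now {epsilon} {zeta} {kappa} {eta,iota} {theta}
epsilon-zeta (8): add. Components now {epsilon,zeta} {kappa} {eta,iota} {theta}
iota-zeta (9): add. Components now {epsilon,eta,iota,zeta} {kappa} {theta}
eta-theta (10): add. Components now {epsilon,eta,iota,theta,zeta} {kappa}
kappa-theta (12): add. Components now {epsilon,eta,iota,kappa,theta,zeta}
MST edge set: {eta-iota, epsilon-zeta, iota-zeta, eta-theta, kappa-theta}.
Of the listed edges, {epsilon-zeta} are in the MST → 1.

1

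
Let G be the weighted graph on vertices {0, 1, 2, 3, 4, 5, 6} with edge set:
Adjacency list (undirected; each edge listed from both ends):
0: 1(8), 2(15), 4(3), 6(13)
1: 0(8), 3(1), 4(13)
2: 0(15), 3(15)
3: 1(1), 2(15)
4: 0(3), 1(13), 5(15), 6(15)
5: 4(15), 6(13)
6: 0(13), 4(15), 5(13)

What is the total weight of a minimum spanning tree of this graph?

Prim's algorithm from 5:
Step 1: frontier [5 6 13, 4 5 15] → take 5 6 (13); add 6.
Step 2: frontier [4 5 15, 0 6 13, 4 6 15] → take 0 6 (13); add 0.
Step 3: frontier [0 4 3, 0 1 8, 0 2 15, 4 5 15, 4 6 15] → take 0 4 (3); add 4.
Step 4: frontier [0 1 8, 0 2 15, 1 4 13] → take 0 1 (8); add 1.
Step 5: frontier [0 2 15, 1 3 1] → take 1 3 (1); add 3.
Step 6: frontier [0 2 15, 2 3 15] → take 0 2 (15); add 2.
MST edges: 5 6, 0 6, 0 4, 0 1, 1 3, 0 2; total weight 13+13+3+8+1+15 = 53.

53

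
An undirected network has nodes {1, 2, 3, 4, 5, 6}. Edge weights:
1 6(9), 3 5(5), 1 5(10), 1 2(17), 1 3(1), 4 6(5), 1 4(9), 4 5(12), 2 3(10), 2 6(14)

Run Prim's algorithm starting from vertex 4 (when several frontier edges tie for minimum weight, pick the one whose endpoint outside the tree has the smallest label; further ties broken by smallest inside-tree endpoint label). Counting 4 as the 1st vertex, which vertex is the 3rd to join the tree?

Grow the tree from 4 using Prim:
Step 1: frontier [4 6 5, 1 4 9, 4 5 12] → take 4 6 (5); add 6.
Step 2: frontier [1 4 9, 4 5 12, 1 6 9, 2 6 14] → take 1 4 (9); add 1.
Step 3: frontier [1 3 1, 1 5 10, 1 2 17, 4 5 12, 2 6 14] → take 1 3 (1); add 3.
Step 4: frontier [1 5 10, 1 2 17, 3 5 5, 2 3 10, 4 5 12, 2 6 14] → take 3 5 (5); add 5.
Step 5: frontier [1 2 17, 2 3 10, 2 6 14] → take 2 3 (10); add 2.
Vertex order: 4, 6, 1, 3, 5, 2. The 3rd vertex is 1.

1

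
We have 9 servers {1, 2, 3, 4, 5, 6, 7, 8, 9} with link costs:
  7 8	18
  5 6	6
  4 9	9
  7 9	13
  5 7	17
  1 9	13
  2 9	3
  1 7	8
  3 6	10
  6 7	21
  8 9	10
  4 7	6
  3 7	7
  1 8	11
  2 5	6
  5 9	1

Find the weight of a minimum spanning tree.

Prim, starting at 6.
Step 1: cheapest edge leaving the tree is 5 6 (6); add 5.
Step 2: cheapest edge leaving the tree is 5 9 (1); add 9.
Step 3: cheapest edge leaving the tree is 2 9 (3); add 2.
Step 4: cheapest edge leaving the tree is 4 9 (9); add 4.
Step 5: cheapest edge leaving the tree is 4 7 (6); add 7.
Step 6: cheapest edge leaving the tree is 3 7 (7); add 3.
Step 7: cheapest edge leaving the tree is 1 7 (8); add 1.
Step 8: cheapest edge leaving the tree is 8 9 (10); add 8.
MST edges: 5 6, 5 9, 2 9, 4 9, 4 7, 3 7, 1 7, 8 9; total weight 6+1+3+9+6+7+8+10 = 50.

50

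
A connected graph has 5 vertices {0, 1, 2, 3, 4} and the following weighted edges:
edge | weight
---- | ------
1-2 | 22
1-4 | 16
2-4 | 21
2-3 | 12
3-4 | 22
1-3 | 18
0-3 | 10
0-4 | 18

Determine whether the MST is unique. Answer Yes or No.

Sort edges by weight, then run Kruskal:
0-3 (10): add — endpoints in different components.
2-3 (12): add — endpoints in different components.
1-4 (16): add — endpoints in different components.
0-4 (18): add — endpoints in different components.
Non-tree edge 1-3 has weight 18, equal to the heaviest edge on its tree cycle — swapping gives another MST of the same weight. Not unique.

No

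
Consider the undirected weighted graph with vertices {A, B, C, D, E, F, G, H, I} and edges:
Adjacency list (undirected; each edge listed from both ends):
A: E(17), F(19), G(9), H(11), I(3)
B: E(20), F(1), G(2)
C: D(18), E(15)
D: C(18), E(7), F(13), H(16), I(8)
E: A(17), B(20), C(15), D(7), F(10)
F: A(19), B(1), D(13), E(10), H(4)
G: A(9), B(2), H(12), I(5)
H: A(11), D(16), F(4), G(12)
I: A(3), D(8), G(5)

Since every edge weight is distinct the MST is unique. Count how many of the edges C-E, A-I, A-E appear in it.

2

Kruskal: consider edges lightest-first.
B-F (1): add — endpoints in different components.
B-G (2): add — endpoints in different components.
A-I (3): add — endpoints in different components.
F-H (4): add — endpoints in different components.
G-I (5): add — endpoints in different components.
D-E (7): add — endpoints in different components.
D-I (8): add — endpoints in different components.
A-G (9): skip — A and G already connected.
E-F (10): skip — E and F already connected.
A-H (11): skip — A and H already connected.
G-H (12): skip — G and H already connected.
D-F (13): skip — D and F already connected.
C-E (15): add — endpoints in different components.
MST edge set: {B-F, B-G, A-I, F-H, G-I, D-E, D-I, C-E}.
Of the listed edges, {C-E, A-I} are in the MST → 2.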